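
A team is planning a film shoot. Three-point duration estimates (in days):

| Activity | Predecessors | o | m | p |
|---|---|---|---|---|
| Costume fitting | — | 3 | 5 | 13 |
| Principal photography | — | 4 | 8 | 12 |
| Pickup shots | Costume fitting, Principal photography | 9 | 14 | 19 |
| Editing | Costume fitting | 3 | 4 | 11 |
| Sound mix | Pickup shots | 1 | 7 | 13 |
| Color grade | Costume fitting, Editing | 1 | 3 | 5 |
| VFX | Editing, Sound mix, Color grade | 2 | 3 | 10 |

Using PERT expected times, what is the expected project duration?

te_Costume fitting = (3 + 4·5 + 13)/6 = 36/6 = 6
te_Principal photography = (4 + 4·8 + 12)/6 = 48/6 = 8
te_Pickup shots = (9 + 4·14 + 19)/6 = 84/6 = 14
te_Editing = (3 + 4·4 + 11)/6 = 30/6 = 5
te_Sound mix = (1 + 4·7 + 13)/6 = 42/6 = 7
te_Color grade = (1 + 4·3 + 5)/6 = 18/6 = 3
te_VFX = (2 + 4·3 + 10)/6 = 24/6 = 4

Forward pass:
ES_Costume fitting = 0; EF_Costume fitting = 6
ES_Principal photography = 0; EF_Principal photography = 8
ES_Pickup shots = max(EF_Costume fitting=6, EF_Principal photography=8) = 8; EF_Pickup shots = 8+14 = 22
ES_Editing = 6; EF_Editing = 6+5 = 11
ES_Sound mix = 22; EF_Sound mix = 22+7 = 29
ES_Color grade = max(EF_Costume fitting=6, EF_Editing=11) = 11; EF_Color grade = 11+3 = 14
ES_VFX = max(EF_Editing=11, EF_Sound mix=29, EF_Color grade=14) = 29; EF_VFX = 29+4 = 33
Expected project duration μ = 33 days. Critical path: Principal photography → Pickup shots → Sound mix → VFX.

33 days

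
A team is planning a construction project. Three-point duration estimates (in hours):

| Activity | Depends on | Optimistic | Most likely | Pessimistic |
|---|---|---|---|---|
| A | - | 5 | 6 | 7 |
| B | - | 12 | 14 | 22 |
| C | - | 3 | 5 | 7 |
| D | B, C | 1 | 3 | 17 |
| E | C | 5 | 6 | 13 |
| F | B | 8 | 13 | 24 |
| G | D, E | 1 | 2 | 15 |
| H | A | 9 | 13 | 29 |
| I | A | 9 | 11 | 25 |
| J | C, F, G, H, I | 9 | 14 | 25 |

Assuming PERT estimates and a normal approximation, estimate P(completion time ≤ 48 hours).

te_A = (5 + 4·6 + 7)/6 = 36/6 = 6; σ²_A = ((7−5)/6)² = 0.111
te_B = (12 + 4·14 + 22)/6 = 90/6 = 15; σ²_B = ((22−12)/6)² = 2.778
te_C = (3 + 4·5 + 7)/6 = 30/6 = 5; σ²_C = ((7−3)/6)² = 0.444
te_D = (1 + 4·3 + 17)/6 = 30/6 = 5; σ²_D = ((17−1)/6)² = 7.111
te_E = (5 + 4·6 + 13)/6 = 42/6 = 7; σ²_E = ((13−5)/6)² = 1.778
te_F = (8 + 4·13 + 24)/6 = 84/6 = 14; σ²_F = ((24−8)/6)² = 7.111
te_G = (1 + 4·2 + 15)/6 = 24/6 = 4; σ²_G = ((15−1)/6)² = 5.444
te_H = (9 + 4·13 + 29)/6 = 90/6 = 15; σ²_H = ((29−9)/6)² = 11.111
te_I = (9 + 4·11 + 25)/6 = 78/6 = 13; σ²_I = ((25−9)/6)² = 7.111
te_J = (9 + 4·14 + 25)/6 = 90/6 = 15; σ²_J = ((25−9)/6)² = 7.111

Forward pass:
ES_A = 0; EF_A = 6
ES_B = 0; EF_B = 15
ES_C = 0; EF_C = 5
ES_D = max(EF_B=15, EF_C=5) = 15; EF_D = 15+5 = 20
ES_E = 5; EF_E = 5+7 = 12
ES_F = 15; EF_F = 15+14 = 29
ES_G = max(EF_D=20, EF_E=12) = 20; EF_G = 20+4 = 24
ES_H = 6; EF_H = 6+15 = 21
ES_I = 6; EF_I = 6+13 = 19
ES_J = max(EF_C=5, EF_F=29, EF_G=24, EF_H=21, EF_I=19) = 29; EF_J = 29+15 = 44
Expected project duration μ = 44 hours. Critical path: B → F → J.

Variance along critical path = 2.778 + 7.111 + 7.111 = 17.000; σ = √17.000 = 4.123 hours.
Z = (48 − 44) / 4.123 = 0.970
P(T ≤ 48) = Φ(0.970) ≈ 0.834

0.834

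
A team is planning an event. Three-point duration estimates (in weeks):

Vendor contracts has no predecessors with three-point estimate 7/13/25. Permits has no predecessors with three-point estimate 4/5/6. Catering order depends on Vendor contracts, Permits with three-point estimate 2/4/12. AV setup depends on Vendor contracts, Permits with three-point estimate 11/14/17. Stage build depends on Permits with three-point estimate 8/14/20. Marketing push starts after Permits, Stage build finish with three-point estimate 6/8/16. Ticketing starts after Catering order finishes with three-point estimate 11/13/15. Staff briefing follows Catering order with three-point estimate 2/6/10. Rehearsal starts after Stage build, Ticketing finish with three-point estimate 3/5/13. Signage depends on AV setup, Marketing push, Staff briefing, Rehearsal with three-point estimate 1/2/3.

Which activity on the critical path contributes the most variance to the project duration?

Vendor contracts

te_Vendor contracts = (7 + 4·13 + 25)/6 = 84/6 = 14; σ²_Vendor contracts = ((25−7)/6)² = 9.000
te_Permits = (4 + 4·5 + 6)/6 = 30/6 = 5; σ²_Permits = ((6−4)/6)² = 0.111
te_Catering order = (2 + 4·4 + 12)/6 = 30/6 = 5; σ²_Catering order = ((12−2)/6)² = 2.778
te_AV setup = (11 + 4·14 + 17)/6 = 84/6 = 14; σ²_AV setup = ((17−11)/6)² = 1.000
te_Stage build = (8 + 4·14 + 20)/6 = 84/6 = 14; σ²_Stage build = ((20−8)/6)² = 4.000
te_Marketing push = (6 + 4·8 + 16)/6 = 54/6 = 9; σ²_Marketing push = ((16−6)/6)² = 2.778
te_Ticketing = (11 + 4·13 + 15)/6 = 78/6 = 13; σ²_Ticketing = ((15−11)/6)² = 0.444
te_Staff briefing = (2 + 4·6 + 10)/6 = 36/6 = 6; σ²_Staff briefing = ((10−2)/6)² = 1.778
te_Rehearsal = (3 + 4·5 + 13)/6 = 36/6 = 6; σ²_Rehearsal = ((13−3)/6)² = 2.778
te_Signage = (1 + 4·2 + 3)/6 = 12/6 = 2; σ²_Signage = ((3−1)/6)² = 0.111

Forward pass:
ES_Vendor contracts = 0; EF_Vendor contracts = 14
ES_Permits = 0; EF_Permits = 5
ES_Catering order = max(EF_Vendor contracts=14, EF_Permits=5) = 14; EF_Catering order = 14+5 = 19
ES_AV setup = max(EF_Vendor contracts=14, EF_Permits=5) = 14; EF_AV setup = 14+14 = 28
ES_Stage build = 5; EF_Stage build = 5+14 = 19
ES_Marketing push = max(EF_Permits=5, EF_Stage build=19) = 19; EF_Marketing push = 19+9 = 28
ES_Ticketing = 19; EF_Ticketing = 19+13 = 32
ES_Staff briefing = 19; EF_Staff briefing = 19+6 = 25
ES_Rehearsal = max(EF_Stage build=19, EF_Ticketing=32) = 32; EF_Rehearsal = 32+6 = 38
ES_Signage = max(EF_AV setup=28, EF_Marketing push=28, EF_Staff briefing=25, EF_Rehearsal=38) = 38; EF_Signage = 38+2 = 40
Expected project duration μ = 40 weeks. Critical path: Vendor contracts → Catering order → Ticketing → Rehearsal → Signage.

Variances on critical path: σ²_Vendor contracts=9.000, σ²_Catering order=2.778, σ²_Ticketing=0.444, σ²_Rehearsal=2.778, σ²_Signage=0.111.
Largest is σ²_Vendor contracts = 9.000.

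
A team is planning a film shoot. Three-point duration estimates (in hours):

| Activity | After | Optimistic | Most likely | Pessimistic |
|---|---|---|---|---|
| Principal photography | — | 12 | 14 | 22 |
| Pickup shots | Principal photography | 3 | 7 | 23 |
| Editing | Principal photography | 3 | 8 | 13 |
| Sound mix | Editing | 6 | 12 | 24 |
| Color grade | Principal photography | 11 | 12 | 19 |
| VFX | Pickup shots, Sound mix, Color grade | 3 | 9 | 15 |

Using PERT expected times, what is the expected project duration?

45 hours

te_Principal photography = (12 + 4·14 + 22)/6 = 90/6 = 15
te_Pickup shots = (3 + 4·7 + 23)/6 = 54/6 = 9
te_Editing = (3 + 4·8 + 13)/6 = 48/6 = 8
te_Sound mix = (6 + 4·12 + 24)/6 = 78/6 = 13
te_Color grade = (11 + 4·12 + 19)/6 = 78/6 = 13
te_VFX = (3 + 4·9 + 15)/6 = 54/6 = 9

Forward pass:
ES_Principal photography = 0; EF_Principal photography = 15
ES_Pickup shots = 15; EF_Pickup shots = 15+9 = 24
ES_Editing = 15; EF_Editing = 15+8 = 23
ES_Sound mix = 23; EF_Sound mix = 23+13 = 36
ES_Color grade = 15; EF_Color grade = 15+13 = 28
ES_VFX = max(EF_Pickup shots=24, EF_Sound mix=36, EF_Color grade=28) = 36; EF_VFX = 36+9 = 45
Expected project duration μ = 45 hours. Critical path: Principal photography → Editing → Sound mix → VFX.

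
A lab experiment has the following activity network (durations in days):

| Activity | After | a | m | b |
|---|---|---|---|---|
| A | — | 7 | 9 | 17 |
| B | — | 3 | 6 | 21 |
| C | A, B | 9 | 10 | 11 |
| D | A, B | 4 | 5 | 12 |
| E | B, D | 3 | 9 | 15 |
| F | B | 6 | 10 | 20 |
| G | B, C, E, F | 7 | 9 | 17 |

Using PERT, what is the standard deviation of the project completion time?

3.37 days

te_A = (7 + 4·9 + 17)/6 = 60/6 = 10; σ²_A = ((17−7)/6)² = 2.778
te_B = (3 + 4·6 + 21)/6 = 48/6 = 8; σ²_B = ((21−3)/6)² = 9.000
te_C = (9 + 4·10 + 11)/6 = 60/6 = 10; σ²_C = ((11−9)/6)² = 0.111
te_D = (4 + 4·5 + 12)/6 = 36/6 = 6; σ²_D = ((12−4)/6)² = 1.778
te_E = (3 + 4·9 + 15)/6 = 54/6 = 9; σ²_E = ((15−3)/6)² = 4.000
te_F = (6 + 4·10 + 20)/6 = 66/6 = 11; σ²_F = ((20−6)/6)² = 5.444
te_G = (7 + 4·9 + 17)/6 = 60/6 = 10; σ²_G = ((17−7)/6)² = 2.778

Forward pass:
ES_A = 0; EF_A = 10
ES_B = 0; EF_B = 8
ES_C = max(EF_A=10, EF_B=8) = 10; EF_C = 10+10 = 20
ES_D = max(EF_A=10, EF_B=8) = 10; EF_D = 10+6 = 16
ES_E = max(EF_B=8, EF_D=16) = 16; EF_E = 16+9 = 25
ES_F = 8; EF_F = 8+11 = 19
ES_G = max(EF_B=8, EF_C=20, EF_E=25, EF_F=19) = 25; EF_G = 25+10 = 35
Expected project duration μ = 35 days. Critical path: A → D → E → G.

Variance along critical path = 2.778 + 1.778 + 4.000 + 2.778 = 11.333
σ = √11.333 = 3.367 days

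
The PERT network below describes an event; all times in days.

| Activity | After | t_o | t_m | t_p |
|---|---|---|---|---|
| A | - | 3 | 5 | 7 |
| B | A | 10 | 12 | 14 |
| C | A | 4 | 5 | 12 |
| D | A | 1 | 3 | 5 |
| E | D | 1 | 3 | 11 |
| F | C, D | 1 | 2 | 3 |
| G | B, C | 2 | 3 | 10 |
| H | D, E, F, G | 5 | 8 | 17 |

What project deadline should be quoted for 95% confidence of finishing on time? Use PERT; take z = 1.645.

34.2 days

te_A = (3 + 4·5 + 7)/6 = 30/6 = 5; σ²_A = ((7−3)/6)² = 0.444
te_B = (10 + 4·12 + 14)/6 = 72/6 = 12; σ²_B = ((14−10)/6)² = 0.444
te_C = (4 + 4·5 + 12)/6 = 36/6 = 6; σ²_C = ((12−4)/6)² = 1.778
te_D = (1 + 4·3 + 5)/6 = 18/6 = 3; σ²_D = ((5−1)/6)² = 0.444
te_E = (1 + 4·3 + 11)/6 = 24/6 = 4; σ²_E = ((11−1)/6)² = 2.778
te_F = (1 + 4·2 + 3)/6 = 12/6 = 2; σ²_F = ((3−1)/6)² = 0.111
te_G = (2 + 4·3 + 10)/6 = 24/6 = 4; σ²_G = ((10−2)/6)² = 1.778
te_H = (5 + 4·8 + 17)/6 = 54/6 = 9; σ²_H = ((17−5)/6)² = 4.000

Forward pass:
ES_A = 0; EF_A = 5
ES_B = 5; EF_B = 5+12 = 17
ES_C = 5; EF_C = 5+6 = 11
ES_D = 5; EF_D = 5+3 = 8
ES_E = 8; EF_E = 8+4 = 12
ES_F = max(EF_C=11, EF_D=8) = 11; EF_F = 11+2 = 13
ES_G = max(EF_B=17, EF_C=11) = 17; EF_G = 17+4 = 21
ES_H = max(EF_D=8, EF_E=12, EF_F=13, EF_G=21) = 21; EF_H = 21+9 = 30
Expected project duration μ = 30 days. Critical path: A → B → G → H.

Variance along critical path = 0.444 + 0.444 + 1.778 + 4.000 = 6.667; σ = 2.582 days.
D = μ + z·σ = 30 + 1.645·2.582 = 34.2 days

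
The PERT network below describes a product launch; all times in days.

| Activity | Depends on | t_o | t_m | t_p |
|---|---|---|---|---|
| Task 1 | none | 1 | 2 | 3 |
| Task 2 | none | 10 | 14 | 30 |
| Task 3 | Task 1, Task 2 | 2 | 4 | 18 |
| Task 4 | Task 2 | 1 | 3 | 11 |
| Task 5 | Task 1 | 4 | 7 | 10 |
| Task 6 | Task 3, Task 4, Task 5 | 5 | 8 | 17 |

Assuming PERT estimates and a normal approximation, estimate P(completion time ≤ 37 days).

te_Task 1 = (1 + 4·2 + 3)/6 = 12/6 = 2; σ²_Task 1 = ((3−1)/6)² = 0.111
te_Task 2 = (10 + 4·14 + 30)/6 = 96/6 = 16; σ²_Task 2 = ((30−10)/6)² = 11.111
te_Task 3 = (2 + 4·4 + 18)/6 = 36/6 = 6; σ²_Task 3 = ((18−2)/6)² = 7.111
te_Task 4 = (1 + 4·3 + 11)/6 = 24/6 = 4; σ²_Task 4 = ((11−1)/6)² = 2.778
te_Task 5 = (4 + 4·7 + 10)/6 = 42/6 = 7; σ²_Task 5 = ((10−4)/6)² = 1.000
te_Task 6 = (5 + 4·8 + 17)/6 = 54/6 = 9; σ²_Task 6 = ((17−5)/6)² = 4.000

Forward pass:
ES_Task 1 = 0; EF_Task 1 = 2
ES_Task 2 = 0; EF_Task 2 = 16
ES_Task 3 = max(EF_Task 1=2, EF_Task 2=16) = 16; EF_Task 3 = 16+6 = 22
ES_Task 4 = 16; EF_Task 4 = 16+4 = 20
ES_Task 5 = 2; EF_Task 5 = 2+7 = 9
ES_Task 6 = max(EF_Task 3=22, EF_Task 4=20, EF_Task 5=9) = 22; EF_Task 6 = 22+9 = 31
Expected project duration μ = 31 days. Critical path: Task 2 → Task 3 → Task 6.

Variance along critical path = 11.111 + 7.111 + 4.000 = 22.222; σ = √22.222 = 4.714 days.
Z = (37 − 31) / 4.714 = 1.273
P(T ≤ 37) = Φ(1.273) ≈ 0.898

0.898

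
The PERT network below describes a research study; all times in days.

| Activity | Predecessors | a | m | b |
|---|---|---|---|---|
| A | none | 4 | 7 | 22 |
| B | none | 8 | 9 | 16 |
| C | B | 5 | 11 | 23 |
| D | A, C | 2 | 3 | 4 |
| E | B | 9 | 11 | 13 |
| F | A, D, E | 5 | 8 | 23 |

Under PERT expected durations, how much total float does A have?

13 days

te_A = (4 + 4·7 + 22)/6 = 54/6 = 9
te_B = (8 + 4·9 + 16)/6 = 60/6 = 10
te_C = (5 + 4·11 + 23)/6 = 72/6 = 12
te_D = (2 + 4·3 + 4)/6 = 18/6 = 3
te_E = (9 + 4·11 + 13)/6 = 66/6 = 11
te_F = (5 + 4·8 + 23)/6 = 60/6 = 10

Forward pass:
ES_A = 0; EF_A = 9
ES_B = 0; EF_B = 10
ES_C = 10; EF_C = 10+12 = 22
ES_D = max(EF_A=9, EF_C=22) = 22; EF_D = 22+3 = 25
ES_E = 10; EF_E = 10+11 = 21
ES_F = max(EF_A=9, EF_D=25, EF_E=21) = 25; EF_F = 25+10 = 35
Expected project duration μ = 35 days. Critical path: B → C → D → F.

Backward pass:
LF_F = 35; LS_F = 35−10 = 25
LF_E = LS_F = 25; LS_E = 25−11 = 14
LF_D = LS_F = 25; LS_D = 25−3 = 22
LF_C = LS_D = 22; LS_C = 22−12 = 10
LF_B = min(LS_C=10, LS_E=14) = 10; LS_B = 10−10 = 0
LF_A = min(LS_D=22, LS_F=25) = 22; LS_A = 22−9 = 13
Slack_A = LS_A − ES_A = 13 − 0 = 13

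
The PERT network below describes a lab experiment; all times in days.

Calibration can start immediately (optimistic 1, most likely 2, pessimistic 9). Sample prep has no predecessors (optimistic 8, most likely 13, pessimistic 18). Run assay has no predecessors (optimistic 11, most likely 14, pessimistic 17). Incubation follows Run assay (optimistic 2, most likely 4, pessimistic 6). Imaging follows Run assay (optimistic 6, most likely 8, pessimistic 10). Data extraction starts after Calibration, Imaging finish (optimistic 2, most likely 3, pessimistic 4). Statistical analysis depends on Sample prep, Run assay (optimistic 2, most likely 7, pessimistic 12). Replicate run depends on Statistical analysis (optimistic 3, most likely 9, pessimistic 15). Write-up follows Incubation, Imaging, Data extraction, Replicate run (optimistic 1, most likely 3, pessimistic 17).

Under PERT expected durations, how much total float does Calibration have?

24 days

te_Calibration = (1 + 4·2 + 9)/6 = 18/6 = 3
te_Sample prep = (8 + 4·13 + 18)/6 = 78/6 = 13
te_Run assay = (11 + 4·14 + 17)/6 = 84/6 = 14
te_Incubation = (2 + 4·4 + 6)/6 = 24/6 = 4
te_Imaging = (6 + 4·8 + 10)/6 = 48/6 = 8
te_Data extraction = (2 + 4·3 + 4)/6 = 18/6 = 3
te_Statistical analysis = (2 + 4·7 + 12)/6 = 42/6 = 7
te_Replicate run = (3 + 4·9 + 15)/6 = 54/6 = 9
te_Write-up = (1 + 4·3 + 17)/6 = 30/6 = 5

Forward pass:
ES_Calibration = 0; EF_Calibration = 3
ES_Sample prep = 0; EF_Sample prep = 13
ES_Run assay = 0; EF_Run assay = 14
ES_Incubation = 14; EF_Incubation = 14+4 = 18
ES_Imaging = 14; EF_Imaging = 14+8 = 22
ES_Data extraction = max(EF_Calibration=3, EF_Imaging=22) = 22; EF_Data extraction = 22+3 = 25
ES_Statistical analysis = max(EF_Sample prep=13, EF_Run assay=14) = 14; EF_Statistical analysis = 14+7 = 21
ES_Replicate run = 21; EF_Replicate run = 21+9 = 30
ES_Write-up = max(EF_Incubation=18, EF_Imaging=22, EF_Data extraction=25, EF_Replicate run=30) = 30; EF_Write-up = 30+5 = 35
Expected project duration μ = 35 days. Critical path: Run assay → Statistical analysis → Replicate run → Write-up.

Backward pass:
LF_Write-up = 35; LS_Write-up = 35−5 = 30
LF_Replicate run = LS_Write-up = 30; LS_Replicate run = 30−9 = 21
LF_Statistical analysis = LS_Replicate run = 21; LS_Statistical analysis = 21−7 = 14
LF_Data extraction = LS_Write-up = 30; LS_Data extraction = 30−3 = 27
LF_Imaging = min(LS_Data extraction=27, LS_Write-up=30) = 27; LS_Imaging = 27−8 = 19
LF_Incubation = LS_Write-up = 30; LS_Incubation = 30−4 = 26
LF_Run assay = min(LS_Incubation=26, LS_Imaging=19, LS_Statistical analysis=14) = 14; LS_Run assay = 14−14 = 0
LF_Sample prep = LS_Statistical analysis = 14; LS_Sample prep = 14−13 = 1
LF_Calibration = LS_Data extraction = 27; LS_Calibration = 27−3 = 24
Slack_Calibration = LS_Calibration − ES_Calibration = 24 − 0 = 24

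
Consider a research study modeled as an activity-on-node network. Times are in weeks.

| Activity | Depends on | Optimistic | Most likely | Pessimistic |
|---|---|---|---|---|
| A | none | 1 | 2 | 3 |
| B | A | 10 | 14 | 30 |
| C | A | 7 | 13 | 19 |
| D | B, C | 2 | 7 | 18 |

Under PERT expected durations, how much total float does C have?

3 weeks

te_A = (1 + 4·2 + 3)/6 = 12/6 = 2
te_B = (10 + 4·14 + 30)/6 = 96/6 = 16
te_C = (7 + 4·13 + 19)/6 = 78/6 = 13
te_D = (2 + 4·7 + 18)/6 = 48/6 = 8

Forward pass:
ES_A = 0; EF_A = 2
ES_B = 2; EF_B = 2+16 = 18
ES_C = 2; EF_C = 2+13 = 15
ES_D = max(EF_B=18, EF_C=15) = 18; EF_D = 18+8 = 26
Expected project duration μ = 26 weeks. Critical path: A → B → D.

Backward pass:
LF_D = 26; LS_D = 26−8 = 18
LF_C = LS_D = 18; LS_C = 18−13 = 5
LF_B = LS_D = 18; LS_B = 18−16 = 2
LF_A = min(LS_B=2, LS_C=5) = 2; LS_A = 2−2 = 0
Slack_C = LS_C − ES_C = 5 − 2 = 3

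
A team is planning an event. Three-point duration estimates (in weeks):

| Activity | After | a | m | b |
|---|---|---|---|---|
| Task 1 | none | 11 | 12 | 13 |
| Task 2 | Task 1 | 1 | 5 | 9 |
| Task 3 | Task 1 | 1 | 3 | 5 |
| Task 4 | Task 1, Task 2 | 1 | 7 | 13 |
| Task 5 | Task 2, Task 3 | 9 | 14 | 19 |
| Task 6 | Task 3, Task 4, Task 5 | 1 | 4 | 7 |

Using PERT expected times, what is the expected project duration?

35 weeks

te_Task 1 = (11 + 4·12 + 13)/6 = 72/6 = 12
te_Task 2 = (1 + 4·5 + 9)/6 = 30/6 = 5
te_Task 3 = (1 + 4·3 + 5)/6 = 18/6 = 3
te_Task 4 = (1 + 4·7 + 13)/6 = 42/6 = 7
te_Task 5 = (9 + 4·14 + 19)/6 = 84/6 = 14
te_Task 6 = (1 + 4·4 + 7)/6 = 24/6 = 4

Forward pass:
ES_Task 1 = 0; EF_Task 1 = 12
ES_Task 2 = 12; EF_Task 2 = 12+5 = 17
ES_Task 3 = 12; EF_Task 3 = 12+3 = 15
ES_Task 4 = max(EF_Task 1=12, EF_Task 2=17) = 17; EF_Task 4 = 17+7 = 24
ES_Task 5 = max(EF_Task 2=17, EF_Task 3=15) = 17; EF_Task 5 = 17+14 = 31
ES_Task 6 = max(EF_Task 3=15, EF_Task 4=24, EF_Task 5=31) = 31; EF_Task 6 = 31+4 = 35
Expected project duration μ = 35 weeks. Critical path: Task 1 → Task 2 → Task 5 → Task 6.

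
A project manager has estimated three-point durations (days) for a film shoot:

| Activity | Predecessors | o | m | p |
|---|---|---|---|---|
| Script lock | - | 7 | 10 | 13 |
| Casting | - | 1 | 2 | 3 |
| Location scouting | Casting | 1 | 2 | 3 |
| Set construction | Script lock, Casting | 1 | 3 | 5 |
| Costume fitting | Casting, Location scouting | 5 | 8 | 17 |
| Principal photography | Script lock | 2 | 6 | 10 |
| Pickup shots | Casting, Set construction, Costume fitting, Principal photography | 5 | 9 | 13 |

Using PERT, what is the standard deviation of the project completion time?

te_Script lock = (7 + 4·10 + 13)/6 = 60/6 = 10; σ²_Script lock = ((13−7)/6)² = 1.000
te_Casting = (1 + 4·2 + 3)/6 = 12/6 = 2; σ²_Casting = ((3−1)/6)² = 0.111
te_Location scouting = (1 + 4·2 + 3)/6 = 12/6 = 2; σ²_Location scouting = ((3−1)/6)² = 0.111
te_Set construction = (1 + 4·3 + 5)/6 = 18/6 = 3; σ²_Set construction = ((5−1)/6)² = 0.444
te_Costume fitting = (5 + 4·8 + 17)/6 = 54/6 = 9; σ²_Costume fitting = ((17−5)/6)² = 4.000
te_Principal photography = (2 + 4·6 + 10)/6 = 36/6 = 6; σ²_Principal photography = ((10−2)/6)² = 1.778
te_Pickup shots = (5 + 4·9 + 13)/6 = 54/6 = 9; σ²_Pickup shots = ((13−5)/6)² = 1.778

Forward pass:
ES_Script lock = 0; EF_Script lock = 10
ES_Casting = 0; EF_Casting = 2
ES_Location scouting = 2; EF_Location scouting = 2+2 = 4
ES_Set construction = max(EF_Script lock=10, EF_Casting=2) = 10; EF_Set construction = 10+3 = 13
ES_Costume fitting = max(EF_Casting=2, EF_Location scouting=4) = 4; EF_Costume fitting = 4+9 = 13
ES_Principal photography = 10; EF_Principal photography = 10+6 = 16
ES_Pickup shots = max(EF_Casting=2, EF_Set construction=13, EF_Costume fitting=13, EF_Principal photography=16) = 16; EF_Pickup shots = 16+9 = 25
Expected project duration μ = 25 days. Critical path: Script lock → Principal photography → Pickup shots.

Variance along critical path = 1.000 + 1.778 + 1.778 = 4.556
σ = √4.556 = 2.134 days

2.13 days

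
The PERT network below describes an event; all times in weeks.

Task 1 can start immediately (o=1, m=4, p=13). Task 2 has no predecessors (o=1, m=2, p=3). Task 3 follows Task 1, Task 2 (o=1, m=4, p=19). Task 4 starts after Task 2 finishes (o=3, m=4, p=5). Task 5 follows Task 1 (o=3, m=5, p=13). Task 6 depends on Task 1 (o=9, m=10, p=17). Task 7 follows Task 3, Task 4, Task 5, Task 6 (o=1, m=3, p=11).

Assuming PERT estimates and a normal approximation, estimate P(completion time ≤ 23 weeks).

te_Task 1 = (1 + 4·4 + 13)/6 = 30/6 = 5; σ²_Task 1 = ((13−1)/6)² = 4.000
te_Task 2 = (1 + 4·2 + 3)/6 = 12/6 = 2; σ²_Task 2 = ((3−1)/6)² = 0.111
te_Task 3 = (1 + 4·4 + 19)/6 = 36/6 = 6; σ²_Task 3 = ((19−1)/6)² = 9.000
te_Task 4 = (3 + 4·4 + 5)/6 = 24/6 = 4; σ²_Task 4 = ((5−3)/6)² = 0.111
te_Task 5 = (3 + 4·5 + 13)/6 = 36/6 = 6; σ²_Task 5 = ((13−3)/6)² = 2.778
te_Task 6 = (9 + 4·10 + 17)/6 = 66/6 = 11; σ²_Task 6 = ((17−9)/6)² = 1.778
te_Task 7 = (1 + 4·3 + 11)/6 = 24/6 = 4; σ²_Task 7 = ((11−1)/6)² = 2.778

Forward pass:
ES_Task 1 = 0; EF_Task 1 = 5
ES_Task 2 = 0; EF_Task 2 = 2
ES_Task 3 = max(EF_Task 1=5, EF_Task 2=2) = 5; EF_Task 3 = 5+6 = 11
ES_Task 4 = 2; EF_Task 4 = 2+4 = 6
ES_Task 5 = 5; EF_Task 5 = 5+6 = 11
ES_Task 6 = 5; EF_Task 6 = 5+11 = 16
ES_Task 7 = max(EF_Task 3=11, EF_Task 4=6, EF_Task 5=11, EF_Task 6=16) = 16; EF_Task 7 = 16+4 = 20
Expected project duration μ = 20 weeks. Critical path: Task 1 → Task 6 → Task 7.

Variance along critical path = 4.000 + 1.778 + 2.778 = 8.556; σ = √8.556 = 2.925 weeks.
Z = (23 − 20) / 2.925 = 1.026
P(T ≤ 23) = Φ(1.026) ≈ 0.847

0.847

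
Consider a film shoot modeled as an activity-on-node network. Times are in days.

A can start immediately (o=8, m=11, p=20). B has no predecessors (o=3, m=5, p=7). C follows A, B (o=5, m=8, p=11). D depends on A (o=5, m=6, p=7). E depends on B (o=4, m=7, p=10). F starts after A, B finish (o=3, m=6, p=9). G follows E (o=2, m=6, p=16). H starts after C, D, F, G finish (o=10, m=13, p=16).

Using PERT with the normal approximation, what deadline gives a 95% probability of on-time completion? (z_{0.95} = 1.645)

37.0 days

te_A = (8 + 4·11 + 20)/6 = 72/6 = 12; σ²_A = ((20−8)/6)² = 4.000
te_B = (3 + 4·5 + 7)/6 = 30/6 = 5; σ²_B = ((7−3)/6)² = 0.444
te_C = (5 + 4·8 + 11)/6 = 48/6 = 8; σ²_C = ((11−5)/6)² = 1.000
te_D = (5 + 4·6 + 7)/6 = 36/6 = 6; σ²_D = ((7−5)/6)² = 0.111
te_E = (4 + 4·7 + 10)/6 = 42/6 = 7; σ²_E = ((10−4)/6)² = 1.000
te_F = (3 + 4·6 + 9)/6 = 36/6 = 6; σ²_F = ((9−3)/6)² = 1.000
te_G = (2 + 4·6 + 16)/6 = 42/6 = 7; σ²_G = ((16−2)/6)² = 5.444
te_H = (10 + 4·13 + 16)/6 = 78/6 = 13; σ²_H = ((16−10)/6)² = 1.000

Forward pass:
ES_A = 0; EF_A = 12
ES_B = 0; EF_B = 5
ES_C = max(EF_A=12, EF_B=5) = 12; EF_C = 12+8 = 20
ES_D = 12; EF_D = 12+6 = 18
ES_E = 5; EF_E = 5+7 = 12
ES_F = max(EF_A=12, EF_B=5) = 12; EF_F = 12+6 = 18
ES_G = 12; EF_G = 12+7 = 19
ES_H = max(EF_C=20, EF_D=18, EF_F=18, EF_G=19) = 20; EF_H = 20+13 = 33
Expected project duration μ = 33 days. Critical path: A → C → H.

Variance along critical path = 4.000 + 1.000 + 1.000 = 6.000; σ = 2.449 days.
D = μ + z·σ = 33 + 1.645·2.449 = 37.0 days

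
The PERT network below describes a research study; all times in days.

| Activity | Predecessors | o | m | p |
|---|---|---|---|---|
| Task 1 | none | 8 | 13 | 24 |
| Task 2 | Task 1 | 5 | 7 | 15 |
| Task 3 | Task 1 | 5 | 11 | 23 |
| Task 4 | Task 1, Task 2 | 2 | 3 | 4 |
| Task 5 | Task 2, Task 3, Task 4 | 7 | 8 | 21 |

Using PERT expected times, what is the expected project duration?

36 days

te_Task 1 = (8 + 4·13 + 24)/6 = 84/6 = 14
te_Task 2 = (5 + 4·7 + 15)/6 = 48/6 = 8
te_Task 3 = (5 + 4·11 + 23)/6 = 72/6 = 12
te_Task 4 = (2 + 4·3 + 4)/6 = 18/6 = 3
te_Task 5 = (7 + 4·8 + 21)/6 = 60/6 = 10

Forward pass:
ES_Task 1 = 0; EF_Task 1 = 14
ES_Task 2 = 14; EF_Task 2 = 14+8 = 22
ES_Task 3 = 14; EF_Task 3 = 14+12 = 26
ES_Task 4 = max(EF_Task 1=14, EF_Task 2=22) = 22; EF_Task 4 = 22+3 = 25
ES_Task 5 = max(EF_Task 2=22, EF_Task 3=26, EF_Task 4=25) = 26; EF_Task 5 = 26+10 = 36
Expected project duration μ = 36 days. Critical path: Task 1 → Task 3 → Task 5.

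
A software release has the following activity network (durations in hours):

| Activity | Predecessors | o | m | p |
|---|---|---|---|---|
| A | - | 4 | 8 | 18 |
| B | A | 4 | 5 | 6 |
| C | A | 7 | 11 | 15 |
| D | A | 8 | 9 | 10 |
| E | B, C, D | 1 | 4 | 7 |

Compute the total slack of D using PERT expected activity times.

2 hours

te_A = (4 + 4·8 + 18)/6 = 54/6 = 9
te_B = (4 + 4·5 + 6)/6 = 30/6 = 5
te_C = (7 + 4·11 + 15)/6 = 66/6 = 11
te_D = (8 + 4·9 + 10)/6 = 54/6 = 9
te_E = (1 + 4·4 + 7)/6 = 24/6 = 4

Forward pass:
ES_A = 0; EF_A = 9
ES_B = 9; EF_B = 9+5 = 14
ES_C = 9; EF_C = 9+11 = 20
ES_D = 9; EF_D = 9+9 = 18
ES_E = max(EF_B=14, EF_C=20, EF_D=18) = 20; EF_E = 20+4 = 24
Expected project duration μ = 24 hours. Critical path: A → C → E.

Backward pass:
LF_E = 24; LS_E = 24−4 = 20
LF_D = LS_E = 20; LS_D = 20−9 = 11
LF_C = LS_E = 20; LS_C = 20−11 = 9
LF_B = LS_E = 20; LS_B = 20−5 = 15
LF_A = min(LS_B=15, LS_C=9, LS_D=11) = 9; LS_A = 9−9 = 0
Slack_D = LS_D − ES_D = 11 − 9 = 2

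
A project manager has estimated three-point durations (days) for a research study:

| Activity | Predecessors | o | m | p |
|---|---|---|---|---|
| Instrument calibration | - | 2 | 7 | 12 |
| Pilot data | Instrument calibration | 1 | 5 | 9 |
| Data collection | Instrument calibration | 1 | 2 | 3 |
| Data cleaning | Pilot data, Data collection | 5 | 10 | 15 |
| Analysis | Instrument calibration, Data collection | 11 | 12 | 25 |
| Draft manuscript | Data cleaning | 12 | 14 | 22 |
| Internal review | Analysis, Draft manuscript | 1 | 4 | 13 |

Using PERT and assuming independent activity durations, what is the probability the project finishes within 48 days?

te_Instrument calibration = (2 + 4·7 + 12)/6 = 42/6 = 7; σ²_Instrument calibration = ((12−2)/6)² = 2.778
te_Pilot data = (1 + 4·5 + 9)/6 = 30/6 = 5; σ²_Pilot data = ((9−1)/6)² = 1.778
te_Data collection = (1 + 4·2 + 3)/6 = 12/6 = 2; σ²_Data collection = ((3−1)/6)² = 0.111
te_Data cleaning = (5 + 4·10 + 15)/6 = 60/6 = 10; σ²_Data cleaning = ((15−5)/6)² = 2.778
te_Analysis = (11 + 4·12 + 25)/6 = 84/6 = 14; σ²_Analysis = ((25−11)/6)² = 5.444
te_Draft manuscript = (12 + 4·14 + 22)/6 = 90/6 = 15; σ²_Draft manuscript = ((22−12)/6)² = 2.778
te_Internal review = (1 + 4·4 + 13)/6 = 30/6 = 5; σ²_Internal review = ((13−1)/6)² = 4.000

Forward pass:
ES_Instrument calibration = 0; EF_Instrument calibration = 7
ES_Pilot data = 7; EF_Pilot data = 7+5 = 12
ES_Data collection = 7; EF_Data collection = 7+2 = 9
ES_Data cleaning = max(EF_Pilot data=12, EF_Data collection=9) = 12; EF_Data cleaning = 12+10 = 22
ES_Analysis = max(EF_Instrument calibration=7, EF_Data collection=9) = 9; EF_Analysis = 9+14 = 23
ES_Draft manuscript = 22; EF_Draft manuscript = 22+15 = 37
ES_Internal review = max(EF_Analysis=23, EF_Draft manuscript=37) = 37; EF_Internal review = 37+5 = 42
Expected project duration μ = 42 days. Critical path: Instrument calibration → Pilot data → Data cleaning → Draft manuscript → Internal review.

Variance along critical path = 2.778 + 1.778 + 2.778 + 2.778 + 4.000 = 14.111; σ = √14.111 = 3.756 days.
Z = (48 − 42) / 3.756 = 1.597
P(T ≤ 48) = Φ(1.597) ≈ 0.945

0.945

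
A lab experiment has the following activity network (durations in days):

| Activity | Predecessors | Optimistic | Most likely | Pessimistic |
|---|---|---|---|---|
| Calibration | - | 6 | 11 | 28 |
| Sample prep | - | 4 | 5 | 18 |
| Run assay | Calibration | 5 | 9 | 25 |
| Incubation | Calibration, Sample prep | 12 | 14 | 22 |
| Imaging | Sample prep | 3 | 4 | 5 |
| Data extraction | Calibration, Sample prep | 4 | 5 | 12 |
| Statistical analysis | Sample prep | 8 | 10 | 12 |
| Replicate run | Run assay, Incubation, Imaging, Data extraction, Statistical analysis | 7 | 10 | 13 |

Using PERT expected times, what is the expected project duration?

38 days

te_Calibration = (6 + 4·11 + 28)/6 = 78/6 = 13
te_Sample prep = (4 + 4·5 + 18)/6 = 42/6 = 7
te_Run assay = (5 + 4·9 + 25)/6 = 66/6 = 11
te_Incubation = (12 + 4·14 + 22)/6 = 90/6 = 15
te_Imaging = (3 + 4·4 + 5)/6 = 24/6 = 4
te_Data extraction = (4 + 4·5 + 12)/6 = 36/6 = 6
te_Statistical analysis = (8 + 4·10 + 12)/6 = 60/6 = 10
te_Replicate run = (7 + 4·10 + 13)/6 = 60/6 = 10

Forward pass:
ES_Calibration = 0; EF_Calibration = 13
ES_Sample prep = 0; EF_Sample prep = 7
ES_Run assay = 13; EF_Run assay = 13+11 = 24
ES_Incubation = max(EF_Calibration=13, EF_Sample prep=7) = 13; EF_Incubation = 13+15 = 28
ES_Imaging = 7; EF_Imaging = 7+4 = 11
ES_Data extraction = max(EF_Calibration=13, EF_Sample prep=7) = 13; EF_Data extraction = 13+6 = 19
ES_Statistical analysis = 7; EF_Statistical analysis = 7+10 = 17
ES_Replicate run = max(EF_Run assay=24, EF_Incubation=28, EF_Imaging=11, EF_Data extraction=19, EF_Statistical analysis=17) = 28; EF_Replicate run = 28+10 = 38
Expected project duration μ = 38 days. Critical path: Calibration → Incubation → Replicate run.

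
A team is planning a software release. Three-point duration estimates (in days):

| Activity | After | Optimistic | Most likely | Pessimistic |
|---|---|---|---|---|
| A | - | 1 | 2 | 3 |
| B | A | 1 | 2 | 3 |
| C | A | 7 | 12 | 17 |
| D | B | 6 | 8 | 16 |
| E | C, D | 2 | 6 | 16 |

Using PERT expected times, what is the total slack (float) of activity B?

te_A = (1 + 4·2 + 3)/6 = 12/6 = 2
te_B = (1 + 4·2 + 3)/6 = 12/6 = 2
te_C = (7 + 4·12 + 17)/6 = 72/6 = 12
te_D = (6 + 4·8 + 16)/6 = 54/6 = 9
te_E = (2 + 4·6 + 16)/6 = 42/6 = 7

Forward pass:
ES_A = 0; EF_A = 2
ES_B = 2; EF_B = 2+2 = 4
ES_C = 2; EF_C = 2+12 = 14
ES_D = 4; EF_D = 4+9 = 13
ES_E = max(EF_C=14, EF_D=13) = 14; EF_E = 14+7 = 21
Expected project duration μ = 21 days. Critical path: A → C → E.

Backward pass:
LF_E = 21; LS_E = 21−7 = 14
LF_D = LS_E = 14; LS_D = 14−9 = 5
LF_C = LS_E = 14; LS_C = 14−12 = 2
LF_B = LS_D = 5; LS_B = 5−2 = 3
LF_A = min(LS_B=3, LS_C=2) = 2; LS_A = 2−2 = 0
Slack_B = LS_B − ES_B = 3 − 2 = 1

1 days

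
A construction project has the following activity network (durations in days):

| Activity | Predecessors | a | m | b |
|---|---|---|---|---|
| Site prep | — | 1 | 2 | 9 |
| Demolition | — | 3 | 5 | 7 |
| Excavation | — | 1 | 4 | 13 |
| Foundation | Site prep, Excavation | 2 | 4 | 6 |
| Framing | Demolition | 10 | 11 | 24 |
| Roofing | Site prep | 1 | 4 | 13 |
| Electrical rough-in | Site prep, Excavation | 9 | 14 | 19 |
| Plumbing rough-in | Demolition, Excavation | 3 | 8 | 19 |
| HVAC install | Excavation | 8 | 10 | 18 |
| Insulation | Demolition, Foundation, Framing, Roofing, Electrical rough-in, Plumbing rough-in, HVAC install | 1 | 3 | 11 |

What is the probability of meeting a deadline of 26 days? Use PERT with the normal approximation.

0.834

te_Site prep = (1 + 4·2 + 9)/6 = 18/6 = 3; σ²_Site prep = ((9−1)/6)² = 1.778
te_Demolition = (3 + 4·5 + 7)/6 = 30/6 = 5; σ²_Demolition = ((7−3)/6)² = 0.444
te_Excavation = (1 + 4·4 + 13)/6 = 30/6 = 5; σ²_Excavation = ((13−1)/6)² = 4.000
te_Foundation = (2 + 4·4 + 6)/6 = 24/6 = 4; σ²_Foundation = ((6−2)/6)² = 0.444
te_Framing = (10 + 4·11 + 24)/6 = 78/6 = 13; σ²_Framing = ((24−10)/6)² = 5.444
te_Roofing = (1 + 4·4 + 13)/6 = 30/6 = 5; σ²_Roofing = ((13−1)/6)² = 4.000
te_Electrical rough-in = (9 + 4·14 + 19)/6 = 84/6 = 14; σ²_Electrical rough-in = ((19−9)/6)² = 2.778
te_Plumbing rough-in = (3 + 4·8 + 19)/6 = 54/6 = 9; σ²_Plumbing rough-in = ((19−3)/6)² = 7.111
te_HVAC install = (8 + 4·10 + 18)/6 = 66/6 = 11; σ²_HVAC install = ((18−8)/6)² = 2.778
te_Insulation = (1 + 4·3 + 11)/6 = 24/6 = 4; σ²_Insulation = ((11−1)/6)² = 2.778

Forward pass:
ES_Site prep = 0; EF_Site prep = 3
ES_Demolition = 0; EF_Demolition = 5
ES_Excavation = 0; EF_Excavation = 5
ES_Foundation = max(EF_Site prep=3, EF_Excavation=5) = 5; EF_Foundation = 5+4 = 9
ES_Framing = 5; EF_Framing = 5+13 = 18
ES_Roofing = 3; EF_Roofing = 3+5 = 8
ES_Electrical rough-in = max(EF_Site prep=3, EF_Excavation=5) = 5; EF_Electrical rough-in = 5+14 = 19
ES_Plumbing rough-in = max(EF_Demolition=5, EF_Excavation=5) = 5; EF_Plumbing rough-in = 5+9 = 14
ES_HVAC install = 5; EF_HVAC install = 5+11 = 16
ES_Insulation = max(EF_Demolition=5, EF_Foundation=9, EF_Framing=18, EF_Roofing=8, EF_Electrical rough-in=19, EF_Plumbing rough-in=14, EF_HVAC install=16) = 19; EF_Insulation = 19+4 = 23
Expected project duration μ = 23 days. Critical path: Excavation → Electrical rough-in → Insulation.

Variance along critical path = 4.000 + 2.778 + 2.778 = 9.556; σ = √9.556 = 3.091 days.
Z = (26 − 23) / 3.091 = 0.970
P(T ≤ 26) = Φ(0.970) ≈ 0.834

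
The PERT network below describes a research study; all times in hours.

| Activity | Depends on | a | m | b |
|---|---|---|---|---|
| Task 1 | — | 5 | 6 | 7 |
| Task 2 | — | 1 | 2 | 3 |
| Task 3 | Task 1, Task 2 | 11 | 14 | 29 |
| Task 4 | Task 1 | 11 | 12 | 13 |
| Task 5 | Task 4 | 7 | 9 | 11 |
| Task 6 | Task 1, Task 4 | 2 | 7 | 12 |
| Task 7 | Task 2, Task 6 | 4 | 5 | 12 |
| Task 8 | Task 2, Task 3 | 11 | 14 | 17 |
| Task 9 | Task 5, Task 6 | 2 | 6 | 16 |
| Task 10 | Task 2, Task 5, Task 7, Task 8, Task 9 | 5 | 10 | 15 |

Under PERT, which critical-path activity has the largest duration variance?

Task 3

te_Task 1 = (5 + 4·6 + 7)/6 = 36/6 = 6; σ²_Task 1 = ((7−5)/6)² = 0.111
te_Task 2 = (1 + 4·2 + 3)/6 = 12/6 = 2; σ²_Task 2 = ((3−1)/6)² = 0.111
te_Task 3 = (11 + 4·14 + 29)/6 = 96/6 = 16; σ²_Task 3 = ((29−11)/6)² = 9.000
te_Task 4 = (11 + 4·12 + 13)/6 = 72/6 = 12; σ²_Task 4 = ((13−11)/6)² = 0.111
te_Task 5 = (7 + 4·9 + 11)/6 = 54/6 = 9; σ²_Task 5 = ((11−7)/6)² = 0.444
te_Task 6 = (2 + 4·7 + 12)/6 = 42/6 = 7; σ²_Task 6 = ((12−2)/6)² = 2.778
te_Task 7 = (4 + 4·5 + 12)/6 = 36/6 = 6; σ²_Task 7 = ((12−4)/6)² = 1.778
te_Task 8 = (11 + 4·14 + 17)/6 = 84/6 = 14; σ²_Task 8 = ((17−11)/6)² = 1.000
te_Task 9 = (2 + 4·6 + 16)/6 = 42/6 = 7; σ²_Task 9 = ((16−2)/6)² = 5.444
te_Task 10 = (5 + 4·10 + 15)/6 = 60/6 = 10; σ²_Task 10 = ((15−5)/6)² = 2.778

Forward pass:
ES_Task 1 = 0; EF_Task 1 = 6
ES_Task 2 = 0; EF_Task 2 = 2
ES_Task 3 = max(EF_Task 1=6, EF_Task 2=2) = 6; EF_Task 3 = 6+16 = 22
ES_Task 4 = 6; EF_Task 4 = 6+12 = 18
ES_Task 5 = 18; EF_Task 5 = 18+9 = 27
ES_Task 6 = max(EF_Task 1=6, EF_Task 4=18) = 18; EF_Task 6 = 18+7 = 25
ES_Task 7 = max(EF_Task 2=2, EF_Task 6=25) = 25; EF_Task 7 = 25+6 = 31
ES_Task 8 = max(EF_Task 2=2, EF_Task 3=22) = 22; EF_Task 8 = 22+14 = 36
ES_Task 9 = max(EF_Task 5=27, EF_Task 6=25) = 27; EF_Task 9 = 27+7 = 34
ES_Task 10 = max(EF_Task 2=2, EF_Task 5=27, EF_Task 7=31, EF_Task 8=36, EF_Task 9=34) = 36; EF_Task 10 = 36+10 = 46
Expected project duration μ = 46 hours. Critical path: Task 1 → Task 3 → Task 8 → Task 10.

Variances on critical path: σ²_Task 1=0.111, σ²_Task 3=9.000, σ²_Task 8=1.000, σ²_Task 10=2.778.
Largest is σ²_Task 3 = 9.000.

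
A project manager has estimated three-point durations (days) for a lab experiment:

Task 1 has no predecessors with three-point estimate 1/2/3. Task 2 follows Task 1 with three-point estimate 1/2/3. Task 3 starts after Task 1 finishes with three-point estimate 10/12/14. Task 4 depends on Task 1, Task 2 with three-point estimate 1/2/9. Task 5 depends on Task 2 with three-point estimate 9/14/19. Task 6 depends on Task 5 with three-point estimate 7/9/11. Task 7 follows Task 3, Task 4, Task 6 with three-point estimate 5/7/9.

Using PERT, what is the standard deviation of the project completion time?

te_Task 1 = (1 + 4·2 + 3)/6 = 12/6 = 2; σ²_Task 1 = ((3−1)/6)² = 0.111
te_Task 2 = (1 + 4·2 + 3)/6 = 12/6 = 2; σ²_Task 2 = ((3−1)/6)² = 0.111
te_Task 3 = (10 + 4·12 + 14)/6 = 72/6 = 12; σ²_Task 3 = ((14−10)/6)² = 0.444
te_Task 4 = (1 + 4·2 + 9)/6 = 18/6 = 3; σ²_Task 4 = ((9−1)/6)² = 1.778
te_Task 5 = (9 + 4·14 + 19)/6 = 84/6 = 14; σ²_Task 5 = ((19−9)/6)² = 2.778
te_Task 6 = (7 + 4·9 + 11)/6 = 54/6 = 9; σ²_Task 6 = ((11−7)/6)² = 0.444
te_Task 7 = (5 + 4·7 + 9)/6 = 42/6 = 7; σ²_Task 7 = ((9−5)/6)² = 0.444

Forward pass:
ES_Task 1 = 0; EF_Task 1 = 2
ES_Task 2 = 2; EF_Task 2 = 2+2 = 4
ES_Task 3 = 2; EF_Task 3 = 2+12 = 14
ES_Task 4 = max(EF_Task 1=2, EF_Task 2=4) = 4; EF_Task 4 = 4+3 = 7
ES_Task 5 = 4; EF_Task 5 = 4+14 = 18
ES_Task 6 = 18; EF_Task 6 = 18+9 = 27
ES_Task 7 = max(EF_Task 3=14, EF_Task 4=7, EF_Task 6=27) = 27; EF_Task 7 = 27+7 = 34
Expected project duration μ = 34 days. Critical path: Task 1 → Task 2 → Task 5 → Task 6 → Task 7.

Variance along critical path = 0.111 + 0.111 + 2.778 + 0.444 + 0.444 = 3.889
σ = √3.889 = 1.972 days

1.97 days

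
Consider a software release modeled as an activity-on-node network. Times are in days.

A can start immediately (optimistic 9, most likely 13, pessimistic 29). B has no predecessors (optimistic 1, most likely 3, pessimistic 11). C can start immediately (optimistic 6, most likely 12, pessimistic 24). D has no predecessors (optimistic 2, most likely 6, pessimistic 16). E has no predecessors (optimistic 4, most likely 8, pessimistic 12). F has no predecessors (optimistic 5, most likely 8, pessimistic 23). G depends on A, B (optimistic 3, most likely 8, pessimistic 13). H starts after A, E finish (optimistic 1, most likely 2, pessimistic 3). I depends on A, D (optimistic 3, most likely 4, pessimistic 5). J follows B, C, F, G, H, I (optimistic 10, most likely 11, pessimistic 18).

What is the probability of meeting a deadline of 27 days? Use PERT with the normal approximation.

0.022

te_A = (9 + 4·13 + 29)/6 = 90/6 = 15; σ²_A = ((29−9)/6)² = 11.111
te_B = (1 + 4·3 + 11)/6 = 24/6 = 4; σ²_B = ((11−1)/6)² = 2.778
te_C = (6 + 4·12 + 24)/6 = 78/6 = 13; σ²_C = ((24−6)/6)² = 9.000
te_D = (2 + 4·6 + 16)/6 = 42/6 = 7; σ²_D = ((16−2)/6)² = 5.444
te_E = (4 + 4·8 + 12)/6 = 48/6 = 8; σ²_E = ((12−4)/6)² = 1.778
te_F = (5 + 4·8 + 23)/6 = 60/6 = 10; σ²_F = ((23−5)/6)² = 9.000
te_G = (3 + 4·8 + 13)/6 = 48/6 = 8; σ²_G = ((13−3)/6)² = 2.778
te_H = (1 + 4·2 + 3)/6 = 12/6 = 2; σ²_H = ((3−1)/6)² = 0.111
te_I = (3 + 4·4 + 5)/6 = 24/6 = 4; σ²_I = ((5−3)/6)² = 0.111
te_J = (10 + 4·11 + 18)/6 = 72/6 = 12; σ²_J = ((18−10)/6)² = 1.778

Forward pass:
ES_A = 0; EF_A = 15
ES_B = 0; EF_B = 4
ES_C = 0; EF_C = 13
ES_D = 0; EF_D = 7
ES_E = 0; EF_E = 8
ES_F = 0; EF_F = 10
ES_G = max(EF_A=15, EF_B=4) = 15; EF_G = 15+8 = 23
ES_H = max(EF_A=15, EF_E=8) = 15; EF_H = 15+2 = 17
ES_I = max(EF_A=15, EF_D=7) = 15; EF_I = 15+4 = 19
ES_J = max(EF_B=4, EF_C=13, EF_F=10, EF_G=23, EF_H=17, EF_I=19) = 23; EF_J = 23+12 = 35
Expected project duration μ = 35 days. Critical path: A → G → J.

Variance along critical path = 11.111 + 2.778 + 1.778 = 15.667; σ = √15.667 = 3.958 days.
Z = (27 − 35) / 3.958 = -2.021
P(T ≤ 27) = Φ(-2.021) ≈ 0.022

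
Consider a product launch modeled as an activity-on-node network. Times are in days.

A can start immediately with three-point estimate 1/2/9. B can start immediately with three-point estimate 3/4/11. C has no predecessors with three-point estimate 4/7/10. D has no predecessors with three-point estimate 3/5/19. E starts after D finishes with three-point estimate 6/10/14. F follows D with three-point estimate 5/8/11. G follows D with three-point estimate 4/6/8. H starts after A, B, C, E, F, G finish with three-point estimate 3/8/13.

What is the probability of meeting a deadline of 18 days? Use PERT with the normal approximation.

te_A = (1 + 4·2 + 9)/6 = 18/6 = 3; σ²_A = ((9−1)/6)² = 1.778
te_B = (3 + 4·4 + 11)/6 = 30/6 = 5; σ²_B = ((11−3)/6)² = 1.778
te_C = (4 + 4·7 + 10)/6 = 42/6 = 7; σ²_C = ((10−4)/6)² = 1.000
te_D = (3 + 4·5 + 19)/6 = 42/6 = 7; σ²_D = ((19−3)/6)² = 7.111
te_E = (6 + 4·10 + 14)/6 = 60/6 = 10; σ²_E = ((14−6)/6)² = 1.778
te_F = (5 + 4·8 + 11)/6 = 48/6 = 8; σ²_F = ((11−5)/6)² = 1.000
te_G = (4 + 4·6 + 8)/6 = 36/6 = 6; σ²_G = ((8−4)/6)² = 0.444
te_H = (3 + 4·8 + 13)/6 = 48/6 = 8; σ²_H = ((13−3)/6)² = 2.778

Forward pass:
ES_A = 0; EF_A = 3
ES_B = 0; EF_B = 5
ES_C = 0; EF_C = 7
ES_D = 0; EF_D = 7
ES_E = 7; EF_E = 7+10 = 17
ES_F = 7; EF_F = 7+8 = 15
ES_G = 7; EF_G = 7+6 = 13
ES_H = max(EF_A=3, EF_B=5, EF_C=7, EF_E=17, EF_F=15, EF_G=13) = 17; EF_H = 17+8 = 25
Expected project duration μ = 25 days. Critical path: D → E → H.

Variance along critical path = 7.111 + 1.778 + 2.778 = 11.667; σ = √11.667 = 3.416 days.
Z = (18 − 25) / 3.416 = -2.049
P(T ≤ 18) = Φ(-2.049) ≈ 0.020

0.020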